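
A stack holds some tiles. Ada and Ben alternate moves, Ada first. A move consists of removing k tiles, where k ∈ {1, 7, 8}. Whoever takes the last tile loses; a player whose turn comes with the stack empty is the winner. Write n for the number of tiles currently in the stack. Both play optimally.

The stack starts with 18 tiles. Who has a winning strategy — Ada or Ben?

Build the W/L table. Terminal = W. A non-terminal position is W if it has a move to some L; otherwise it is L.
n=0: no move; the opponent has just taken the last tile and therefore loses → W
n=1: L (sole option 0(W) is W)
n=2: W (go to 1, an L position)
n=3: L (sole option 2(W) is W)
n=4: W (go to 3, an L position)
n=5: L (sole option 4(W) is W)
n=6: W (go to 5, an L position)
n=7: L (options 6(W), 0(W) are all W)
n=8: W (go to 7, an L position)
n=9: W (go to 1, an L position)
n=10: W (go to 3, an L position)
n=11: W (go to 3, an L position)
n=12: W (go to 5, an L position)
n=13: W (go to 5, an L position)
n=14: W (go to 7, an L position)
n=15: W (go to 7, an L position)
n=16: L (options 15(W), 9(W), 8(W) are all W)
n=17: W (go to 16, an L position)
n=18: L (options 17(W), 11(W), 10(W) are all W)
The starting position 18 is L: whatever Ada does, the opponent receives a W position.

Ben wins.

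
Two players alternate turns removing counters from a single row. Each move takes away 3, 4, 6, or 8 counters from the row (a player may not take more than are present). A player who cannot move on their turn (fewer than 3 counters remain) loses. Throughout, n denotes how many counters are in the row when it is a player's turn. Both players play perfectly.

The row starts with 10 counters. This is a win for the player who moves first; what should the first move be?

Work bottom-up. With no move the player to move loses. Otherwise the position is W if at least one move leads to an L position for the opponent, and L if every move leads to a W.
n=0: no move → L
n=1: no move → L
n=2: no move → L
n=3: W (go to 0, an L position)
n=4: W (go to 1, an L position)
n=5: W (go to 2, an L position)
n=6: W (go to 2, an L position)
n=7: W (go to 1, an L position)
n=8: W (go to 2, an L position)
n=9: W (go to 1, an L position)
n=10: W (go to 2, an L position)
From 10, the L positions reachable in one move are: 2.

Remove 8, leaving 2.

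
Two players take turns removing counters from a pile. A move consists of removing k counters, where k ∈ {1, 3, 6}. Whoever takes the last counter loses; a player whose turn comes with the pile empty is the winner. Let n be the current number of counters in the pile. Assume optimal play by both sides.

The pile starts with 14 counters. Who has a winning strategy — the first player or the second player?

The second player wins.

Classify positions by backward induction: terminal positions (no move available) are W. From any other position, the mover wins iff some move reaches an L.
n=0: no move; the opponent has just taken the last counter and therefore loses → W
n=1: →0(W) only, which is W, so L
n=2: →1(L), so W
n=3: →2(W), 0(W) — all W, so L
n=4: →3(L), so W
n=5: →4(W), 2(W) — all W, so L
n=6: →5(L), so W
n=7: →1(L), so W
n=8: →5(L), so W
n=9: →3(L), so W
n=10: →9(W), 7(W), 4(W) — all W, so L
n=11: →10(L), so W
n=12: →11(W), 9(W), 6(W) — all W, so L
n=13: →12(L), so W
n=14: →13(W), 11(W), 8(W) — all W, so L
The starting position 14 is L: whatever the player to move does, the opponent receives a W position.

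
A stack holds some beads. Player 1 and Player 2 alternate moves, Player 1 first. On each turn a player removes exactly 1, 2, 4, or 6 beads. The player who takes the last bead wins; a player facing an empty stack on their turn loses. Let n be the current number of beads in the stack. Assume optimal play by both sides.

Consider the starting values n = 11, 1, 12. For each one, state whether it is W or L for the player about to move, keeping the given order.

11: L, 1: W, 12: W

Compute win/loss labels from the base case upward. A position with no move is L. Any other position is W if it can reach an L in one move, else L.
n=0: no move → L
n=1: reaches L-position 0 → W
n=2: reaches L-position 0 → W
n=3: only reaches 2(W), 1(W), all W → L
n=4: reaches L-position 3 → W
n=5: reaches L-position 3 → W
n=6: reaches L-position 0 → W
n=7: reaches L-position 3 → W
n=8: only reaches 7(W), 6(W), 4(W), 2(W), all W → L
n=9: reaches L-position 8 → W
n=10: reaches L-position 8 → W
n=11: only reaches 10(W), 9(W), 7(W), 5(W), all W → L
n=12: reaches L-position 11 → W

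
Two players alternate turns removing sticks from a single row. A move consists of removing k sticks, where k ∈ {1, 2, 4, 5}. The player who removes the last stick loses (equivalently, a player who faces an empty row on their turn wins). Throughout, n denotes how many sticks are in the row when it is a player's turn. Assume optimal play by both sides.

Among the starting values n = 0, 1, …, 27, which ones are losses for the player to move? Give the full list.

Positions with no move are W. A position that does have a move is losing for the player to move precisely when every available move leads to a winning position for the opponent. Fill in the labels:
n=0: no move; the opponent has just taken the last stick and therefore loses → W
n=1: L (sole option 0(W) is W)
n=2: W (go to 1, an L position)
n=3: W (go to 1, an L position)
n=4: L (options 3(W), 2(W), 0(W) are all W)
n=5: W (go to 4, an L position)
n=6: W (go to 4, an L position)
n=7: L (options 6(W), 5(W), 3(W), 2(W) are all W)
n=8: W (go to 7, an L position)
n=9: W (go to 7, an L position)
n=10: L (options 9(W), 8(W), 6(W), 5(W) are all W)
n=11: W (go to 10, an L position)
n=12: W (go to 10, an L position)
n=13: L (options 12(W), 11(W), 9(W), 8(W) are all W)
n=14: W (go to 13, an L position)
n=15: W (go to 13, an L position)
n=16: L (options 15(W), 14(W), 12(W), 11(W) are all W)
n=17: W (go to 16, an L position)
n=18: W (go to 16, an L position)
n=19: L (options 18(W), 17(W), 15(W), 14(W) are all W)
n=20: W (go to 19, an L position)
n=21: W (go to 19, an L position)
n=22: L (options 21(W), 20(W), 18(W), 17(W) are all W)
n=23: W (go to 22, an L position)
n=24: W (go to 22, an L position)
n=25: L (options 24(W), 23(W), 21(W), 20(W) are all W)
n=26: W (go to 25, an L position)
n=27: W (go to 25, an L position)
The losing starting values of n are exactly the entries labelled L in this table (9 of them).

1, 4, 7, 10, 13, 16, 19, 22, 25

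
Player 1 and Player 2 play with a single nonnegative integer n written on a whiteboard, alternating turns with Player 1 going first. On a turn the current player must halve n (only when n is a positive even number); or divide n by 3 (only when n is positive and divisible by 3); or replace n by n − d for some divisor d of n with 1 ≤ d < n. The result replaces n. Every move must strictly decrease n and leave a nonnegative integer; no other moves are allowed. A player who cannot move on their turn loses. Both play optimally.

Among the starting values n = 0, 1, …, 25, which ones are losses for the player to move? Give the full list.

0, 1, 4, 7, 9, 11, 13, 15, 17, 19, 23, 25

Use the standard recursion: the mover loses at a terminal position; elsewhere, the mover wins exactly when some move hands the opponent an L position.
n=0: no move → L
n=1: no move → L
n=2: can move to 1, which is L ⇒ W
n=3: can move to 1, which is L ⇒ W
n=4: moves to 2(W), 3(W); every one is W ⇒ L
n=5: can move to 4, which is L ⇒ W
n=6: can move to 4, which is L ⇒ W
n=7: the only move is to 6(W), a W ⇒ L
n=8: can move to 4, which is L ⇒ W
n=9: moves to 3(W), 6(W), 8(W); every one is W ⇒ L
n=10: can move to 9, which is L ⇒ W
n=11: the only move is to 10(W), a W ⇒ L
n=12: can move to 4, which is L ⇒ W
n=13: the only move is to 12(W), a W ⇒ L
n=14: can move to 7, which is L ⇒ W
n=15: moves to 5(W), 10(W), 12(W), 14(W); every one is W ⇒ L
n=16: can move to 15, which is L ⇒ W
n=17: the only move is to 16(W), a W ⇒ L
n=18: can move to 9, which is L ⇒ W
n=19: the only move is to 18(W), a W ⇒ L
n=20: can move to 15, which is L ⇒ W
n=21: can move to 7, which is L ⇒ W
n=22: can move to 11, which is L ⇒ W
n=23: the only move is to 22(W), a W ⇒ L
n=24: can move to 23, which is L ⇒ W
n=25: moves to 20(W), 24(W); every one is W ⇒ L
Reading off the rows marked L gives the requested list; there are 12 such values of n.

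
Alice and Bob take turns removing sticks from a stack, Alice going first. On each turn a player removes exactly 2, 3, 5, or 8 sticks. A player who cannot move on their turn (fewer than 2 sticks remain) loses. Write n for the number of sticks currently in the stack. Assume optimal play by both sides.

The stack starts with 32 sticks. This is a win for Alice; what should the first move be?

Label each position W (a win for the player to move) or L (a loss). A position with no legal move is L; any other position is W exactly when some move reaches an L, and L when every move reaches a W.
n=0: no move → L
n=1: no move → L
n=2: reaches L-position 0 → W
n=3: reaches L-position 1 → W
n=4: reaches L-position 1 → W
n=5: reaches L-position 0 → W
n=6: reaches L-position 1 → W
n=7: only reaches 5(W), 4(W), 2(W), all W → L
n=8: reaches L-position 0 → W
n=9: reaches L-position 7 → W
n=10: reaches L-position 7 → W
n=11: only reaches 9(W), 8(W), 6(W), 3(W), all W → L
n=12: reaches L-position 7 → W
n=13: reaches L-position 11 → W
n=14: reaches L-position 11 → W
n=15: reaches L-position 7 → W
n=16: reaches L-position 11 → W
n=17: only reaches 15(W), 14(W), 12(W), 9(W), all W → L
n=18: only reaches 16(W), 15(W), 13(W), 10(W), all W → L
n=19: reaches L-position 17 → W
n=20: reaches L-position 18 → W
n=21: reaches L-position 18 → W
n=22: reaches L-position 17 → W
n=23: reaches L-position 18 → W
n=24: only reaches 22(W), 21(W), 19(W), 16(W), all W → L
n=25: reaches L-position 17 → W
n=26: reaches L-position 24 → W
n=27: reaches L-position 24 → W
n=28: only reaches 26(W), 25(W), 23(W), 20(W), all W → L
n=29: reaches L-position 24 → W
n=30: reaches L-position 28 → W
n=31: reaches L-position 28 → W
n=32: reaches L-position 24 → W
From 32, the L positions reachable in one move are: 24.

Remove 8, leaving 24.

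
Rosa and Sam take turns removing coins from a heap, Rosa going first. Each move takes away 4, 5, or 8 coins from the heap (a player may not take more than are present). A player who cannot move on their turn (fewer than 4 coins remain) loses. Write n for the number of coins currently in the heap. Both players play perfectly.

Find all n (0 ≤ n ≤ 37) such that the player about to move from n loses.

0, 1, 2, 3, 12, 13, 14, 15, 24, 25, 26, 27, 36, 37

Compute win/loss labels from the base case upward. A position with no move is L. Any other position is W if it can reach an L in one move, else L.
n=0: no move → L
n=1: no move → L
n=2: no move → L
n=3: no move → L
n=4: W (go to 0, an L position)
n=5: W (go to 1, an L position)
n=6: W (go to 2, an L position)
n=7: W (go to 3, an L position)
n=8: W (go to 3, an L position)
n=9: W (go to 1, an L position)
n=10: W (go to 2, an L position)
n=11: W (go to 3, an L position)
n=12: L (options 8(W), 7(W), 4(W) are all W)
n=13: L (options 9(W), 8(W), 5(W) are all W)
n=14: L (options 10(W), 9(W), 6(W) are all W)
n=15: L (options 11(W), 10(W), 7(W) are all W)
n=16: W (go to 12, an L position)
n=17: W (go to 13, an L position)
n=18: W (go to 14, an L position)
n=19: W (go to 15, an L position)
n=20: W (go to 15, an L position)
n=21: W (go to 13, an L position)
n=22: W (go to 14, an L position)
n=23: W (go to 15, an L position)
n=24: L (options 20(W), 19(W), 16(W) are all W)
n=25: L (options 21(W), 20(W), 17(W) are all W)
n=26: L (options 22(W), 21(W), 18(W) are all W)
n=27: L (options 23(W), 22(W), 19(W) are all W)
n=28: W (go to 24, an L position)
n=29: W (go to 25, an L position)
n=30: W (go to 26, an L position)
n=31: W (go to 27, an L position)
n=32: W (go to 27, an L position)
n=33: W (go to 25, an L position)
n=34: W (go to 26, an L position)
n=35: W (go to 27, an L position)
n=36: L (options 32(W), 31(W), 28(W) are all W)
n=37: L (options 33(W), 32(W), 29(W) are all W)
Reading off the rows marked L gives the requested list; there are 14 such values of n.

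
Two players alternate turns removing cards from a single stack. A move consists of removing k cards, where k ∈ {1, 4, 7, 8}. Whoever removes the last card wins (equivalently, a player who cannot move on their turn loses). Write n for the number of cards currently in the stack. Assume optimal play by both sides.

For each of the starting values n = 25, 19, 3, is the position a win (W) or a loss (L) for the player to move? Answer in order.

25: L, 19: W, 3: W

Compute win/loss labels from the base case upward. A position with no move is L. Any other position is W if it can reach an L in one move, else L.
n=0: no move → L
n=1: can move to 0, which is L ⇒ W
n=2: the only move is to 1(W), a W ⇒ L
n=3: can move to 2, which is L ⇒ W
n=4: can move to 0, which is L ⇒ W
n=5: moves to 4(W), 1(W); every one is W ⇒ L
n=6: can move to 5, which is L ⇒ W
n=7: can move to 0, which is L ⇒ W
n=8: can move to 0, which is L ⇒ W
n=9: can move to 5, which is L ⇒ W
n=10: can move to 2, which is L ⇒ W
n=11: moves to 10(W), 7(W), 4(W), 3(W); every one is W ⇒ L
n=12: can move to 11, which is L ⇒ W
n=13: can move to 5, which is L ⇒ W
n=14: moves to 13(W), 10(W), 7(W), 6(W); every one is W ⇒ L
n=15: can move to 14, which is L ⇒ W
n=16: moves to 15(W), 12(W), 9(W), 8(W); every one is W ⇒ L
n=17: can move to 16, which is L ⇒ W
n=18: can move to 14, which is L ⇒ W
n=19: can move to 11, which is L ⇒ W
n=20: can move to 16, which is L ⇒ W
n=21: can move to 14, which is L ⇒ W
n=22: can move to 14, which is L ⇒ W
n=23: can move to 16, which is L ⇒ W
n=24: can move to 16, which is L ⇒ W
n=25: moves to 24(W), 21(W), 18(W), 17(W); every one is W ⇒ L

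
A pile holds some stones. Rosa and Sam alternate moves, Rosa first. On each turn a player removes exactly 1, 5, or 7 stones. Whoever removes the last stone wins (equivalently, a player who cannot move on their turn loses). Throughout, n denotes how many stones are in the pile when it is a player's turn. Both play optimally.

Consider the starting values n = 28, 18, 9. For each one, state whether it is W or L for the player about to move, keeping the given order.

Positions with no move are L. A position that does have a move is losing for the player to move precisely when every available move leads to a winning position for the opponent. Fill in the labels:
n=0: no move → L
n=1: reaches L-position 0 → W
n=2: only reaches 1(W), which is W → L
n=3: reaches L-position 2 → W
n=4: only reaches 3(W), which is W → L
n=5: reaches L-position 4 → W
n=6: only reaches 5(W), 1(W), all W → L
n=7: reaches L-position 6 → W
n=8: only reaches 7(W), 3(W), 1(W), all W → L
n=9: reaches L-position 8 → W
n=10: only reaches 9(W), 5(W), 3(W), all W → L
n=11: reaches L-position 10 → W
n=12: only reaches 11(W), 7(W), 5(W), all W → L
n=13: reaches L-position 12 → W
n=14: only reaches 13(W), 9(W), 7(W), all W → L
n=15: reaches L-position 14 → W
n=16: only reaches 15(W), 11(W), 9(W), all W → L
n=17: reaches L-position 16 → W
n=18: only reaches 17(W), 13(W), 11(W), all W → L
n=19: reaches L-position 18 → W
n=20: only reaches 19(W), 15(W), 13(W), all W → L
n=21: reaches L-position 20 → W
n=22: only reaches 21(W), 17(W), 15(W), all W → L
n=23: reaches L-position 22 → W
n=24: only reaches 23(W), 19(W), 17(W), all W → L
n=25: reaches L-position 24 → W
n=26: only reaches 25(W), 21(W), 19(W), all W → L
n=27: reaches L-position 26 → W
n=28: only reaches 27(W), 23(W), 21(W), all W → L

28: L, 18: L, 9: W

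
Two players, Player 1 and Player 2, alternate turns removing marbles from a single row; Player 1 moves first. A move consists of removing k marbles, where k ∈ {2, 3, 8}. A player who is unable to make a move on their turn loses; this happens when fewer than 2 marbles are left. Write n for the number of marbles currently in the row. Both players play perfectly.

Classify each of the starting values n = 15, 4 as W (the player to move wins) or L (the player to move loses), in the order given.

15: L, 4: W

Compute win/loss labels from the base case upward. A position with no move is L. Any other position is W if it can reach an L in one move, else L.
n=0: no move → L
n=1: no move → L
n=2: W (go to 0, an L position)
n=3: W (go to 1, an L position)
n=4: W (go to 1, an L position)
n=5: L (options 3(W), 2(W) are all W)
n=6: L (options 4(W), 3(W) are all W)
n=7: W (go to 5, an L position)
n=8: W (go to 6, an L position)
n=9: W (go to 6, an L position)
n=10: L (options 8(W), 7(W), 2(W) are all W)
n=11: L (options 9(W), 8(W), 3(W) are all W)
n=12: W (go to 10, an L position)
n=13: W (go to 11, an L position)
n=14: W (go to 11, an L position)
n=15: L (options 13(W), 12(W), 7(W) are all W)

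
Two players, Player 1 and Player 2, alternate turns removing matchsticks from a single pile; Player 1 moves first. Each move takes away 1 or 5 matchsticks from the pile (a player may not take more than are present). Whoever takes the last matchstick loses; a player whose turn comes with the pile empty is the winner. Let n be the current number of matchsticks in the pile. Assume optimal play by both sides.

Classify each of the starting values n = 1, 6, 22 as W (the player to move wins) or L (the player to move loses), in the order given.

1: L, 6: W, 22: W

Work bottom-up. With no move the player to move wins. Otherwise the position is W if at least one move leads to an L position for the opponent, and L if every move leads to a W.
n=0: no move; the opponent has just taken the last matchstick and therefore loses → W
n=1: L (sole option 0(W) is W)
n=2: W (go to 1, an L position)
n=3: L (sole option 2(W) is W)
n=4: W (go to 3, an L position)
n=5: L (options 4(W), 0(W) are all W)
n=6: W (go to 5, an L position)
n=7: L (options 6(W), 2(W) are all W)
n=8: W (go to 7, an L position)
n=9: L (options 8(W), 4(W) are all W)
n=10: W (go to 9, an L position)
n=11: L (options 10(W), 6(W) are all W)
n=12: W (go to 11, an L position)
n=13: L (options 12(W), 8(W) are all W)
n=14: W (go to 13, an L position)
n=15: L (options 14(W), 10(W) are all W)
n=16: W (go to 15, an L position)
n=17: L (options 16(W), 12(W) are all W)
n=18: W (go to 17, an L position)
n=19: L (options 18(W), 14(W) are all W)
n=20: W (go to 19, an L position)
n=21: L (options 20(W), 16(W) are all W)
n=22: W (go to 21, an L position)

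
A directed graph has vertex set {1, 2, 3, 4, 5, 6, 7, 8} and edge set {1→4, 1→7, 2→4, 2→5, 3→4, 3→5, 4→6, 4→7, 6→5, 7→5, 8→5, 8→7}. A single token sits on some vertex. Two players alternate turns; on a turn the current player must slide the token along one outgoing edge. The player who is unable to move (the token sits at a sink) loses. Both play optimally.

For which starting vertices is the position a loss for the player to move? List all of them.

4, 5

Use the standard recursion: the mover loses at a terminal position; elsewhere, the mover wins exactly when some move hands the opponent an L position.
Every edge goes from a vertex to one that appears earlier in the order 5, 7, 6, 4, 8, 2, 3, 1, so processing vertices in that order labels each vertex after all of its successors.
5: no outgoing edge → L
7: W (go to 5, an L position)
6: W (go to 5, an L position)
4: L (options 6(W), 7(W) are all W)
8: W (go to 5, an L position)
2: W (go to 4, an L position)
3: W (go to 4, an L position)
1: W (go to 4, an L position)
Reading off the rows marked L gives the requested list; there are 2 such vertices.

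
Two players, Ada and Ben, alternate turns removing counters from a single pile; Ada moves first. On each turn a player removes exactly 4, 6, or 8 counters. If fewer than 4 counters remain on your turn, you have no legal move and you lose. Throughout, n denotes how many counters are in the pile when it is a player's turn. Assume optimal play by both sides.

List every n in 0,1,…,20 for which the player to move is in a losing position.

0, 1, 2, 3, 12, 13, 14, 15

Build the W/L table. Terminal = L. A non-terminal position is W if it has a move to some L; otherwise it is L.
n=0: no move → L
n=1: no move → L
n=2: no move → L
n=3: no move → L
n=4: W (go to 0, an L position)
n=5: W (go to 1, an L position)
n=6: W (go to 2, an L position)
n=7: W (go to 3, an L position)
n=8: W (go to 2, an L position)
n=9: W (go to 3, an L position)
n=10: W (go to 2, an L position)
n=11: W (go to 3, an L position)
n=12: L (options 8(W), 6(W), 4(W) are all W)
n=13: L (options 9(W), 7(W), 5(W) are all W)
n=14: L (options 10(W), 8(W), 6(W) are all W)
n=15: L (options 11(W), 9(W), 7(W) are all W)
n=16: W (go to 12, an L position)
n=17: W (go to 13, an L position)
n=18: W (go to 14, an L position)
n=19: W (go to 15, an L position)
n=20: W (go to 14, an L position)
Reading off the rows marked L gives the requested list; there are 8 such values of n.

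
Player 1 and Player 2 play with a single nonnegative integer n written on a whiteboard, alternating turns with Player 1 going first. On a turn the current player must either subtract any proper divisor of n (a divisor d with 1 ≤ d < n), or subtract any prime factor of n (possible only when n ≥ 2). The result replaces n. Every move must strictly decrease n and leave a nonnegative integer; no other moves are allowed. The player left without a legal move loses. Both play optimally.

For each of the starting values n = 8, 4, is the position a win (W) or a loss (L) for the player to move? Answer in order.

Build the W/L table. Terminal = L. A non-terminal position is W if it has a move to some L; otherwise it is L.
n=0: no move → L
n=1: no move → L
n=2: can move to 0, which is L ⇒ W
n=3: can move to 0, which is L ⇒ W
n=4: moves to 2(W), 3(W); every one is W ⇒ L
n=5: can move to 0, which is L ⇒ W
n=6: can move to 4, which is L ⇒ W
n=7: can move to 0, which is L ⇒ W
n=8: can move to 4, which is L ⇒ W

8: W, 4: L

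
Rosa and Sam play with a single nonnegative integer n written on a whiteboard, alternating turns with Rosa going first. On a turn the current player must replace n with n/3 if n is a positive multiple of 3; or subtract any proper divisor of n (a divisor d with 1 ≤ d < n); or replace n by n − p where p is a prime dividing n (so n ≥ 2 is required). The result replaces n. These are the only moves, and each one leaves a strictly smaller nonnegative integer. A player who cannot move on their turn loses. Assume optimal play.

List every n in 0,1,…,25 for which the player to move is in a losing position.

Use the standard recursion: the mover loses at a terminal position; elsewhere, the mover wins exactly when some move hands the opponent an L position.
n=0: no move → L
n=1: no move → L
n=2: reaches L-position 0 → W
n=3: reaches L-position 0 → W
n=4: only reaches 2(W), 3(W), all W → L
n=5: reaches L-position 0 → W
n=6: reaches L-position 4 → W
n=7: reaches L-position 0 → W
n=8: reaches L-position 4 → W
n=9: only reaches 3(W), 6(W), 8(W), all W → L
n=10: reaches L-position 9 → W
n=11: reaches L-position 0 → W
n=12: reaches L-position 4 → W
n=13: reaches L-position 0 → W
n=14: only reaches 7(W), 12(W), 13(W), all W → L
n=15: reaches L-position 14 → W
n=16: reaches L-position 14 → W
n=17: reaches L-position 0 → W
n=18: reaches L-position 9 → W
n=19: reaches L-position 0 → W
n=20: only reaches 10(W), 15(W), 16(W), 18(W), 19(W), all W → L
n=21: reaches L-position 14 → W
n=22: reaches L-position 20 → W
n=23: reaches L-position 0 → W
n=24: reaches L-position 20 → W
n=25: reaches L-position 20 → W
Reading off the rows marked L gives the requested list; there are 6 such values of n.

0, 1, 4, 9, 14, 20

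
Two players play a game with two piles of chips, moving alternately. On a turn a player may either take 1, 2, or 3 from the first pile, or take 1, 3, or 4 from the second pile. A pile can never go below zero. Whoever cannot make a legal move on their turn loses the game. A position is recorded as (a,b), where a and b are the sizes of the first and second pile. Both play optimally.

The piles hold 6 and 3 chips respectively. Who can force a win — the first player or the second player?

The first player wins.

Build the W/L table. Terminal = L. A non-terminal position is W if it has a move to some L; otherwise it is L.
No move ever increases a pile, so every position that can arise here has a ≤ 6 and b ≤ 3; it is enough to label the cells with 0 ≤ a ≤ 6 and 0 ≤ b ≤ 3.
Every move lowers a or b (never raises either), so fill the grid row by row in increasing a, and left to right within a row: each cell's successors are then already labelled.
      b=0  b=1  b=2  b=3
a=0:    L    W    L    W
a=1:    W    L    W    L
a=2:    W    W    W    W
a=3:    W    W    W    W
a=4:    L    W    L    W
a=5:    W    L    W    L
a=6:    W    W    W    W
Cells with no legal move (terminal, hence L): (0,0).
The remaining L cells, each justified by listing all of its moves:
(0,2): only reaches (0,1)(W), which is W → L
(1,1): only reaches (0,1)(W), (1,0)(W), all W → L
(1,3): only reaches (0,3)(W), (1,2)(W), (1,0)(W), all W → L
(4,0): only reaches (3,0)(W), (2,0)(W), (1,0)(W), all W → L
(4,2): only reaches (3,2)(W), (2,2)(W), (1,2)(W), (4,1)(W), all W → L
(5,1): only reaches (4,1)(W), (3,1)(W), (2,1)(W), (5,0)(W), all W → L
(5,3): only reaches (4,3)(W), (3,3)(W), (2,3)(W), (5,2)(W), (5,0)(W), all W → L
Every other cell has at least one move into one of the L cells above, so it is W.
The starting position (6,3) is W: the player to move should move to (5,3), handing over an L position.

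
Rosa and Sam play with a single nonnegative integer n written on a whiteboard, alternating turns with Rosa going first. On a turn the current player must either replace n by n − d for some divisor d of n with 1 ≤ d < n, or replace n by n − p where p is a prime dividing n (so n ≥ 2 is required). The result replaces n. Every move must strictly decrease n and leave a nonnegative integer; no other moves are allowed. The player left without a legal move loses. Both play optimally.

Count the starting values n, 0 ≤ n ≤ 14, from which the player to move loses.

Use the standard recursion: the mover loses at a terminal position; elsewhere, the mover wins exactly when some move hands the opponent an L position.
n=0: no move → L
n=1: no move → L
n=2: can move to 0, which is L ⇒ W
n=3: can move to 0, which is L ⇒ W
n=4: moves to 2(W), 3(W); every one is W ⇒ L
n=5: can move to 0, which is L ⇒ W
n=6: can move to 4, which is L ⇒ W
n=7: can move to 0, which is L ⇒ W
n=8: can move to 4, which is L ⇒ W
n=9: moves to 6(W), 8(W); every one is W ⇒ L
n=10: can move to 9, which is L ⇒ W
n=11: can move to 0, which is L ⇒ W
n=12: can move to 9, which is L ⇒ W
n=13: can move to 0, which is L ⇒ W
n=14: moves to 7(W), 12(W), 13(W); every one is W ⇒ L
L entries with 0 ≤ n ≤ 14: n = 0, 1, 4, 9, 14; that makes 5.

5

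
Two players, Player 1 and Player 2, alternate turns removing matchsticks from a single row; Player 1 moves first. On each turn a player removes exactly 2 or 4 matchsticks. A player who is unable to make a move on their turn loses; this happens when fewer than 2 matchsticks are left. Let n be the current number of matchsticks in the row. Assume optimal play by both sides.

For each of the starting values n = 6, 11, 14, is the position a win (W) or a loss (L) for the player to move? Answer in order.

Classify positions by backward induction: terminal positions (no move available) are L. From any other position, the mover wins iff some move reaches an L.
n=0: no move → L
n=1: no move → L
n=2: can move to 0, which is L ⇒ W
n=3: can move to 1, which is L ⇒ W
n=4: can move to 0, which is L ⇒ W
n=5: can move to 1, which is L ⇒ W
n=6: moves to 4(W), 2(W); every one is W ⇒ L
n=7: moves to 5(W), 3(W); every one is W ⇒ L
n=8: can move to 6, which is L ⇒ W
n=9: can move to 7, which is L ⇒ W
n=10: can move to 6, which is L ⇒ W
n=11: can move to 7, which is L ⇒ W
n=12: moves to 10(W), 8(W); every one is W ⇒ L
n=13: moves to 11(W), 9(W); every one is W ⇒ L
n=14: can move to 12, which is L ⇒ W

6: L, 11: W, 14: W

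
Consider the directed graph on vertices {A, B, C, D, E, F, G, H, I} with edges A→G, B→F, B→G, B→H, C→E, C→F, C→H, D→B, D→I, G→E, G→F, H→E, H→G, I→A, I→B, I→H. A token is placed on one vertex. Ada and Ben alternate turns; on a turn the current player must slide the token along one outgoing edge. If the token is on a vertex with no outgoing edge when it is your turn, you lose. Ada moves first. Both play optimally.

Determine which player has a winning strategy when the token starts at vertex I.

Build the W/L table. Terminal = L. A non-terminal position is W if it has a move to some L; otherwise it is L.
Every edge goes from a vertex to one that appears earlier in the order F, E, G, A, H, B, C, I, D, so processing vertices in that order labels each vertex after all of its successors.
F: no outgoing edge → L
E: no outgoing edge → L
G: →E(L), so W
A: →G(W) only, which is W, so L
H: →E(L), so W
B: →F(L), so W
C: →E(L), so W
I: →A(L), so W
D: →I(W), B(W) — all W, so L
The starting position I is W: Ada should move to A, handing over an L position.

Ada wins.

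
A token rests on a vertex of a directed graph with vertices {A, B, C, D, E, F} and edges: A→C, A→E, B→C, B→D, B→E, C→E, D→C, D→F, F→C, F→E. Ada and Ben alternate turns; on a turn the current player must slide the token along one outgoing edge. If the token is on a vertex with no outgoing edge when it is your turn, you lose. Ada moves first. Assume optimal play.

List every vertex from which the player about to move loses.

Compute win/loss labels from the base case upward. A position with no move is L. Any other position is W if it can reach an L in one move, else L.
Every edge goes from a vertex to one that appears earlier in the order E, C, F, A, D, B, so processing vertices in that order labels each vertex after all of its successors.
E: no outgoing edge → L
C: can move to E, which is L ⇒ W
F: can move to E, which is L ⇒ W
A: can move to E, which is L ⇒ W
D: moves to F(W), C(W); every one is W ⇒ L
B: can move to D, which is L ⇒ W
The losing starting vertices are exactly the entries labelled L in this table (2 of them).

D, E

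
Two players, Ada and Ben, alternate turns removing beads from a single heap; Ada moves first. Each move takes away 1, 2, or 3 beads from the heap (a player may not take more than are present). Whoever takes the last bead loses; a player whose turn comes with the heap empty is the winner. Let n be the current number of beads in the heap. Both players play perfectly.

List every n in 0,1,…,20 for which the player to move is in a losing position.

1, 5, 9, 13, 17

Use the standard recursion: the mover wins at a terminal position; elsewhere, the mover wins exactly when some move hands the opponent an L position.
n=0: no move; the opponent has just taken the last bead and therefore loses → W
n=1: →0(W) only, which is W, so L
n=2: →1(L), so W
n=3: →1(L), so W
n=4: →1(L), so W
n=5: →4(W), 3(W), 2(W) — all W, so L
n=6: →5(L), so W
n=7: →5(L), so W
n=8: →5(L), so W
n=9: →8(W), 7(W), 6(W) — all W, so L
n=10: →9(L), so W
n=11: →9(L), so W
n=12: →9(L), so W
n=13: →12(W), 11(W), 10(W) — all W, so L
n=14: →13(L), so W
n=15: →13(L), so W
n=16: →13(L), so W
n=17: →16(W), 15(W), 14(W) — all W, so L
n=18: →17(L), so W
n=19: →17(L), so W
n=20: →17(L), so W
Reading off the rows marked L gives the requested list; there are 5 such values of n.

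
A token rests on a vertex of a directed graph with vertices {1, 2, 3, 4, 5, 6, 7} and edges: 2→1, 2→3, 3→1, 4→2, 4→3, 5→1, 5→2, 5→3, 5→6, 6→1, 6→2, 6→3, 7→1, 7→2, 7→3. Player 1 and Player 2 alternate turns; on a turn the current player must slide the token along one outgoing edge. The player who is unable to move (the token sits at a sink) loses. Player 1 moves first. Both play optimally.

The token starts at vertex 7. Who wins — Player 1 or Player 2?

Positions with no move are L. A position that does have a move is losing for the player to move precisely when every available move leads to a winning position for the opponent. Fill in the labels:
Every edge goes from a vertex to one that appears earlier in the order 1, 3, 2, 7, 6, 4, 5, so processing vertices in that order labels each vertex after all of its successors.
1: no outgoing edge → L
3: W (go to 1, an L position)
2: W (go to 1, an L position)
7: W (go to 1, an L position)
6: W (go to 1, an L position)
4: L (options 2(W), 3(W) are all W)
5: W (go to 1, an L position)
The starting position 7 is W: Player 1 should move to 1, handing over an L position.

Player 1 wins.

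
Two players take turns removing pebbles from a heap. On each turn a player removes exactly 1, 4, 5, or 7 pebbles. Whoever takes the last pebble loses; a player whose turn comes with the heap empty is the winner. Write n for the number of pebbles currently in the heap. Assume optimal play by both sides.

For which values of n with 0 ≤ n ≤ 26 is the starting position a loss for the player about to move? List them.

1, 3, 9, 11, 17, 19, 25

Positions with no move are W. A position that does have a move is losing for the player to move precisely when every available move leads to a winning position for the opponent. Fill in the labels:
n=0: no move; the opponent has just taken the last pebble and therefore loses → W
n=1: only reaches 0(W), which is W → L
n=2: reaches L-position 1 → W
n=3: only reaches 2(W), which is W → L
n=4: reaches L-position 3 → W
n=5: reaches L-position 1 → W
n=6: reaches L-position 1 → W
n=7: reaches L-position 3 → W
n=8: reaches L-position 3 → W
n=9: only reaches 8(W), 5(W), 4(W), 2(W), all W → L
n=10: reaches L-position 9 → W
n=11: only reaches 10(W), 7(W), 6(W), 4(W), all W → L
n=12: reaches L-position 11 → W
n=13: reaches L-position 9 → W
n=14: reaches L-position 9 → W
n=15: reaches L-position 11 → W
n=16: reaches L-position 11 → W
n=17: only reaches 16(W), 13(W), 12(W), 10(W), all W → L
n=18: reaches L-position 17 → W
n=19: only reaches 18(W), 15(W), 14(W), 12(W), all W → L
n=20: reaches L-position 19 → W
n=21: reaches L-position 17 → W
n=22: reaches L-position 17 → W
n=23: reaches L-position 19 → W
n=24: reaches L-position 19 → W
n=25: only reaches 24(W), 21(W), 20(W), 18(W), all W → L
n=26: reaches L-position 25 → W
The losing starting values of n are exactly the entries labelled L in this table (7 of them).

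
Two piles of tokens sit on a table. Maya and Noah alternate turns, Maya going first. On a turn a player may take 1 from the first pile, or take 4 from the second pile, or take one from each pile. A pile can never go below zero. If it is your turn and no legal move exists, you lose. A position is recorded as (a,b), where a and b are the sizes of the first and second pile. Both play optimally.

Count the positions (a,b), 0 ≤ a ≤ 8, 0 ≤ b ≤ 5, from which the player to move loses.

24

Classify positions by backward induction: terminal positions (no move available) are L. From any other position, the mover wins iff some move reaches an L.
Every move lowers a or b (never raises either), so fill the grid row by row in increasing a, and left to right within a row: each cell's successors are then already labelled.
      b=0  b=1  b=2  b=3  b=4  b=5
a=0:    L    L    L    L    W    W
a=1:    W    W    W    W    W    L
a=2:    L    L    L    L    W    W
a=3:    W    W    W    W    W    L
a=4:    L    L    L    L    W    W
a=5:    W    W    W    W    W    L
a=6:    L    L    L    L    W    W
a=7:    W    W    W    W    W    L
a=8:    L    L    L    L    W    W
Cells with no legal move (terminal, hence L): (0,0), (0,1), (0,2), (0,3).
The remaining L cells, each justified by listing all of its moves:
(1,5): L (options (0,5)(W), (1,1)(W), (0,4)(W) are all W)
(2,0): L (sole option (1,0)(W) is W)
(2,1): L (options (1,1)(W), (1,0)(W) are all W)
(2,2): L (options (1,2)(W), (1,1)(W) are all W)
(2,3): L (options (1,3)(W), (1,2)(W) are all W)
(3,5): L (options (2,5)(W), (3,1)(W), (2,4)(W) are all W)
(4,0): L (sole option (3,0)(W) is W)
(4,1): L (options (3,1)(W), (3,0)(W) are all W)
(4,2): L (options (3,2)(W), (3,1)(W) are all W)
(4,3): L (options (3,3)(W), (3,2)(W) are all W)
(5,5): L (options (4,5)(W), (5,1)(W), (4,4)(W) are all W)
(6,0): L (sole option (5,0)(W) is W)
(6,1): L (options (5,1)(W), (5,0)(W) are all W)
(6,2): L (options (5,2)(W), (5,1)(W) are all W)
(6,3): L (options (5,3)(W), (5,2)(W) are all W)
(7,5): L (options (6,5)(W), (7,1)(W), (6,4)(W) are all W)
(8,0): L (sole option (7,0)(W) is W)
(8,1): L (options (7,1)(W), (7,0)(W) are all W)
(8,2): L (options (7,2)(W), (7,1)(W) are all W)
(8,3): L (options (7,3)(W), (7,2)(W) are all W)
Every other cell has at least one move into one of the L cells above, so it is W.
L cells per row: a=0: 4, a=1: 1, a=2: 4, a=3: 1, a=4: 4, a=5: 1, a=6: 4, a=7: 1, a=8: 4; total 24.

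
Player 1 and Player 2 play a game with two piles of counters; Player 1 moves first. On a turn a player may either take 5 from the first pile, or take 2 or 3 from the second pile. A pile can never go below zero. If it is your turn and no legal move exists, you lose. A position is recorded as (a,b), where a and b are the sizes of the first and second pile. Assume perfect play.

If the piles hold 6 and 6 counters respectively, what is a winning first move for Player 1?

Move to (1,6).

Compute win/loss labels from the base case upward. A position with no move is L. Any other position is W if it can reach an L in one move, else L.
No move ever increases a pile, so every position that can arise here has a ≤ 6 and b ≤ 6; it is enough to label the cells with 0 ≤ a ≤ 6 and 0 ≤ b ≤ 6.
Every move lowers a or b (never raises either), so fill the grid row by row in increasing a, and left to right within a row: each cell's successors are then already labelled.
      b=0  b=1  b=2  b=3  b=4  b=5  b=6
a=0:    L    L    W    W    W    L    L
a=1:    L    L    W    W    W    L    L
a=2:    L    L    W    W    W    L    L
a=3:    L    L    W    W    W    L    L
a=4:    L    L    W    W    W    L    L
a=5:    W    W    L    L    W    W    W
a=6:    W    W    L    L    W    W    W
Cells with no legal move (terminal, hence L): (0,0), (0,1), (1,0), (1,1), (2,0), (2,1), (3,0), (3,1), (4,0), (4,1).
The remaining L cells, each justified by listing all of its moves:
(0,5): moves to (0,3)(W), (0,2)(W); every one is W ⇒ L
(0,6): moves to (0,4)(W), (0,3)(W); every one is W ⇒ L
(1,5): moves to (1,3)(W), (1,2)(W); every one is W ⇒ L
(1,6): moves to (1,4)(W), (1,3)(W); every one is W ⇒ L
(2,5): moves to (2,3)(W), (2,2)(W); every one is W ⇒ L
(2,6): moves to (2,4)(W), (2,3)(W); every one is W ⇒ L
(3,5): moves to (3,3)(W), (3,2)(W); every one is W ⇒ L
(3,6): moves to (3,4)(W), (3,3)(W); every one is W ⇒ L
(4,5): moves to (4,3)(W), (4,2)(W); every one is W ⇒ L
(4,6): moves to (4,4)(W), (4,3)(W); every one is W ⇒ L
(5,2): moves to (0,2)(W), (5,0)(W); every one is W ⇒ L
(5,3): moves to (0,3)(W), (5,1)(W), (5,0)(W); every one is W ⇒ L
(6,2): moves to (1,2)(W), (6,0)(W); every one is W ⇒ L
(6,3): moves to (1,3)(W), (6,1)(W), (6,0)(W); every one is W ⇒ L
Every other cell has at least one move into one of the L cells above, so it is W.
From (6,6), the L positions reachable in one move are: (1,6), (6,3). Any move reaching one of these is winning.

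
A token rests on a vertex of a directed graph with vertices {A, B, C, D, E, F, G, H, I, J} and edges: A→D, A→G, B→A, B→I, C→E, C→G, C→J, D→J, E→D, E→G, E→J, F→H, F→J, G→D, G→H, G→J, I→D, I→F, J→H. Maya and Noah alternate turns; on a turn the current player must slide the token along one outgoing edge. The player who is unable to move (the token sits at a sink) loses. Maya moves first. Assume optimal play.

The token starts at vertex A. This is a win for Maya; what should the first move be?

Move to D.

Compute win/loss labels from the base case upward. A position with no move is L. Any other position is W if it can reach an L in one move, else L.
Every edge goes from a vertex to one that appears earlier in the order H, J, F, D, G, I, E, C, A, B, so processing vertices in that order labels each vertex after all of its successors.
H: no outgoing edge → L
J: can move to H, which is L ⇒ W
F: can move to H, which is L ⇒ W
D: the only move is to J(W), a W ⇒ L
G: can move to D, which is L ⇒ W
I: can move to D, which is L ⇒ W
E: can move to D, which is L ⇒ W
C: moves to E(W), G(W), J(W); every one is W ⇒ L
A: can move to D, which is L ⇒ W
B: moves to A(W), I(W); every one is W ⇒ L
From A, the L positions reachable in one move are: D.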